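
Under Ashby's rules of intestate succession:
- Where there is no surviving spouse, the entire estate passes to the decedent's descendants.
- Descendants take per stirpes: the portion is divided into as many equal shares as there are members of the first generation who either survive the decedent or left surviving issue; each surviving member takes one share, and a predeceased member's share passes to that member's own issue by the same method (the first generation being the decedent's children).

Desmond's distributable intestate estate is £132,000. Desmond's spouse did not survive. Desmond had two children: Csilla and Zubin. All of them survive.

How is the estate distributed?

Csilla: £66,000; Zubin: £66,000

The entire £132,000 passes to the descendants.
That amount (£132,000) is divided into 2 shares of £66,000: Csilla and Zubin each take £66,000.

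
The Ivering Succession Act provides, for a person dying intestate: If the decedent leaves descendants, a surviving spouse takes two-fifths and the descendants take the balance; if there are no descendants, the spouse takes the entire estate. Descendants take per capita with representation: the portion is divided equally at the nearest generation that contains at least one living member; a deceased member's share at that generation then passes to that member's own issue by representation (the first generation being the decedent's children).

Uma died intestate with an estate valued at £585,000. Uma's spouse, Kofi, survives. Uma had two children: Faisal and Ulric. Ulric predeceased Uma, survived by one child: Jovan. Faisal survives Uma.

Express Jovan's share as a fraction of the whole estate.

Jovan receives 3/10 of the estate.

Kofi takes two-fifths of £585,000 = £234,000. The remaining £351,000 passes to the descendants.
The descendants' portion (£351,000) is divided into 2 shares of £175,500: Faisal takes £175,500; Ulric's £175,500 share passes to Ulric's issue.
Ulric's share (£175,500) passes entirely to Jovan.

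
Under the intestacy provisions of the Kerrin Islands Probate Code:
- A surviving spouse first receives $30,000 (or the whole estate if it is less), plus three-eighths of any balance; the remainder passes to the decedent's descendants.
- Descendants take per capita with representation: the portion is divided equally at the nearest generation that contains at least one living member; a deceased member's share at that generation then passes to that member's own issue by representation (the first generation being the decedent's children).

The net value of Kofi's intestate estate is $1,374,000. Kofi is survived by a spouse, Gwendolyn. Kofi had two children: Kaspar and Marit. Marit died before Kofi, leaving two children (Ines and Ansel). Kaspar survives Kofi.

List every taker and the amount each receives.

Gwendolyn first takes $30,000, leaving a balance of $1,344,000. Gwendolyn then takes three-eighths of the balance ($504,000), for a total of $534,000. The remaining $840,000 passes to the descendants.
The descendants' portion ($840,000) is divided into 2 shares of $420,000: Kaspar takes $420,000; Marit's $420,000 share passes to Marit's issue.
Marit's share ($420,000) is divided into 2 shares of $210,000: Ines and Ansel each take $210,000.

Gwendolyn: $534,000; Kaspar: $420,000; Ines: $210,000; Ansel: $210,000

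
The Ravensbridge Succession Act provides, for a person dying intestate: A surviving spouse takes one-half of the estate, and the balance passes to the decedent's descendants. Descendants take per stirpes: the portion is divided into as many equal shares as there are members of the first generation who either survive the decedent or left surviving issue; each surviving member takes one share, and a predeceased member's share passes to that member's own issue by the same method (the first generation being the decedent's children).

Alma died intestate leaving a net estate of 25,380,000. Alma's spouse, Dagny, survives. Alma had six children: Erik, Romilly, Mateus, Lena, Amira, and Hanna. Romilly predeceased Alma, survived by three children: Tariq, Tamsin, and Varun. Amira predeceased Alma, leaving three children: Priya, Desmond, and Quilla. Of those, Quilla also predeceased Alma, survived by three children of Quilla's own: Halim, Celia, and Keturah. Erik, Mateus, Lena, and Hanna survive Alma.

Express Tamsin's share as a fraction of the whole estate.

Tamsin receives 1/36 of the estate.

Dagny takes one-half of 25,380,000 = 12,690,000. The remaining 12,690,000 passes to the descendants.
The descendants' portion (12,690,000) is divided into 6 shares of 2,115,000: Erik, Mateus, Lena, and Hanna each take 2,115,000; Romilly's 2,115,000 share passes to Romilly's issue; Amira's 2,115,000 share passes to Amira's issue.
Romilly's share (2,115,000) is divided into 3 shares of 705,000: Tariq, Tamsin, and Varun each take 705,000.
Amira's share (2,115,000) is divided into 3 shares of 705,000: Priya and Desmond each take 705,000; Quilla's 705,000 share passes to Quilla's issue.
Quilla's share (705,000) is divided into 3 shares of 235,000: Halim, Celia, and Keturah each take 235,000.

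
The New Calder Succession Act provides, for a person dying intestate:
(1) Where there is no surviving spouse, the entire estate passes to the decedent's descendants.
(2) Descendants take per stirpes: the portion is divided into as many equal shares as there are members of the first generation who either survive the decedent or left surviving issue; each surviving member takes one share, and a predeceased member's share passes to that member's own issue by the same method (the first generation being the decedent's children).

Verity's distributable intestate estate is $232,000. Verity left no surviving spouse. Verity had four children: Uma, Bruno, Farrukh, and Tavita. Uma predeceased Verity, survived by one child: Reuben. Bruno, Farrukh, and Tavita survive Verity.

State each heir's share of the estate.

Reuben: $58,000; Bruno: $58,000; Farrukh: $58,000; Tavita: $58,000

The entire $232,000 passes to the descendants.
That amount ($232,000) is divided into 4 shares of $58,000: Bruno, Farrukh, and Tavita each take $58,000; Uma's $58,000 share passes to Uma's issue.
Uma's share ($58,000) passes entirely to Reuben.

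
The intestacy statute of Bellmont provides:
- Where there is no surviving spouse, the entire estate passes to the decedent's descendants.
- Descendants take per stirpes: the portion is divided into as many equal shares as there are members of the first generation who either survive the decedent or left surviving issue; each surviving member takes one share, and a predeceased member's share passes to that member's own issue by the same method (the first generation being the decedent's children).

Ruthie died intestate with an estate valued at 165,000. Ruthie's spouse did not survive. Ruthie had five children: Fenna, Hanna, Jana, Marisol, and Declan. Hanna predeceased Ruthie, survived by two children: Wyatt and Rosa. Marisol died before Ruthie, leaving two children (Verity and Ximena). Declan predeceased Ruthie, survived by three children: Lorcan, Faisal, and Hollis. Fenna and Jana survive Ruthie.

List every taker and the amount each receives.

The entire 165,000 passes to the descendants.
That amount (165,000) is divided into 5 shares of 33,000: Fenna and Jana each take 33,000; Hanna's 33,000 share passes to Hanna's issue; Marisol's 33,000 share passes to Marisol's issue; Declan's 33,000 share passes to Declan's issue.
Hanna's share (33,000) is divided into 2 shares of 16,500: Wyatt and Rosa each take 16,500.
Marisol's share (33,000) is divided into 2 shares of 16,500: Verity and Ximena each take 16,500.
Declan's share (33,000) is divided into 3 shares of 11,000: Lorcan, Faisal, and Hollis each take 11,000.

Fenna: 33,000; Wyatt: 16,500; Rosa: 16,500; Jana: 33,000; Verity: 16,500; Ximena: 16,500; Lorcan: 11,000; Faisal: 11,000; Hollis: 11,000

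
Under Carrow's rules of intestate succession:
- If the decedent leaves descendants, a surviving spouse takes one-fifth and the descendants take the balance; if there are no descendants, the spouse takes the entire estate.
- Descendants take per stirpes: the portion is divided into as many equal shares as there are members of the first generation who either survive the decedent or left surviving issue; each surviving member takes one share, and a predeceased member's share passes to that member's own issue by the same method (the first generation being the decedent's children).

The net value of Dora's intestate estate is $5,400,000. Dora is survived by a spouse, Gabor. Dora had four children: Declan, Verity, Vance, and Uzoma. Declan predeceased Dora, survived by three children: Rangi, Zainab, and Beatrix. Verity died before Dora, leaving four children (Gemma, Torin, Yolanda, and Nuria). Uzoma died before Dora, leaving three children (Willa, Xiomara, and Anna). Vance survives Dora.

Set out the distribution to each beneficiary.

Gabor takes one-fifth of $5,400,000 = $1,080,000. The remaining $4,320,000 passes to the descendants.
The descendants' portion ($4,320,000) is divided into 4 shares of $1,080,000: Vance takes $1,080,000; Declan's $1,080,000 share passes to Declan's issue; Verity's $1,080,000 share passes to Verity's issue; Uzoma's $1,080,000 share passes to Uzoma's issue.
Declan's share ($1,080,000) is divided into 3 shares of $360,000: Rangi, Zainab, and Beatrix each take $360,000.
Verity's share ($1,080,000) is divided into 4 shares of $270,000: Gemma, Torin, Yolanda, and Nuria each take $270,000.
Uzoma's share ($1,080,000) is divided into 3 shares of $360,000: Willa, Xiomara, and Anna each take $360,000.

Gabor: $1,080,000; Rangi: $360,000; Zainab: $360,000; Beatrix: $360,000; Gemma: $270,000; Torin: $270,000; Yolanda: $270,000; Nuria: $270,000; Vance: $1,080,000; Willa: $360,000; Xiomara: $360,000; Anna: $360,000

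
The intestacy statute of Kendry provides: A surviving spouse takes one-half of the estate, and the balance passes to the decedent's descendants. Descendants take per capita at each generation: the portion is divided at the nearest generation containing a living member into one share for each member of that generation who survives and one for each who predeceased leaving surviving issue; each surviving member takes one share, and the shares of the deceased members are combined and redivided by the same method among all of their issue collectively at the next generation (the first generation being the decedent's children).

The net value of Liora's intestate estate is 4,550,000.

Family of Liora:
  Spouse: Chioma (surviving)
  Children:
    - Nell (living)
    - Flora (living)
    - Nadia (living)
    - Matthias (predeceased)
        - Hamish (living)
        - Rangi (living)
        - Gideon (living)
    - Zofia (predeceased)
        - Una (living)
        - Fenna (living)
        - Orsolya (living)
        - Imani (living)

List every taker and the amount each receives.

Chioma takes one-half of 4,550,000 = 2,275,000. The remaining 2,275,000 passes to the descendants.
The descendants' portion (2,275,000) is divided at the children's generation into 5 shares of 455,000. Nell, Flora, and Nadia each take 455,000. The 2 shares of the deceased (Matthias and Zofia) are combined into a pool of 910,000.
That pool (910,000) is divided at the grandchildren's generation equally among Hamish, Rangi, Gideon, Una, Fenna, Orsolya, and Imani: 130,000 each.

Chioma: 2,275,000; Nell: 455,000; Flora: 455,000; Nadia: 455,000; Hamish: 130,000; Rangi: 130,000; Gideon: 130,000; Una: 130,000; Fenna: 130,000; Orsolya: 130,000; Imani: 130,000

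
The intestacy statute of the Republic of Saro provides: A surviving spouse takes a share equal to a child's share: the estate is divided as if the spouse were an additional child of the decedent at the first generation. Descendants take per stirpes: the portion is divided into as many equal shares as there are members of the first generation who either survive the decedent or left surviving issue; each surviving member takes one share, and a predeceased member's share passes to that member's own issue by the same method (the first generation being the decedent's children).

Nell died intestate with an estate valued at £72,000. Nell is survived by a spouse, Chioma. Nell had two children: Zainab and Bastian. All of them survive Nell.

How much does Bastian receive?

The spouse counts as an additional share at the children's level, so there are 3 primary shares of £24,000. Chioma takes one such share (£24,000).
The children's combined portion (£48,000) is divided into 2 shares of £24,000: Zainab and Bastian each take £24,000.

Bastian receives £24,000.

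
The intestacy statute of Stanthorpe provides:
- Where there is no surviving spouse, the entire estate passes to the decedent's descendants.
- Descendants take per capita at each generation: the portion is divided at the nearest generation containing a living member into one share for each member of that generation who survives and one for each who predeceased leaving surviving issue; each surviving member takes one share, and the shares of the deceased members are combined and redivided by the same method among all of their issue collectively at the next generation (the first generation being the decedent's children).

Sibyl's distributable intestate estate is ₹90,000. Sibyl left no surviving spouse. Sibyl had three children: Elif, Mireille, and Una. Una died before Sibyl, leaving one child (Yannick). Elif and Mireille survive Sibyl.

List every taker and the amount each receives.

The entire ₹90,000 passes to the descendants.
That amount (₹90,000) is divided at the children's generation into 3 shares of ₹30,000. Elif and Mireille each take ₹30,000. The remaining share for the deceased Una (₹30,000) is carried to the next generation.
That pool (₹30,000) passes entirely to Yannick, the sole taker at the grandchildren's generation.

Elif: ₹30,000; Mireille: ₹30,000; Yannick: ₹30,000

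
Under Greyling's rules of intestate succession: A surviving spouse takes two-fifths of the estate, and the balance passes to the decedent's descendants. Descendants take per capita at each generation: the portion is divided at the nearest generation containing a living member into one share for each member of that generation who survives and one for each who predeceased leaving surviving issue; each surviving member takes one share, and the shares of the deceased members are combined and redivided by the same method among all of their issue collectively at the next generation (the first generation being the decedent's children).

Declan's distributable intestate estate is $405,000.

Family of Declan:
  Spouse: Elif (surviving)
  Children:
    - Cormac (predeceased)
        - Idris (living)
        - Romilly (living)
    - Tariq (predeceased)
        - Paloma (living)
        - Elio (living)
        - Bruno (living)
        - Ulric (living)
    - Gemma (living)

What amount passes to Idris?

Elif takes two-fifths of $405,000 = $162,000. The remaining $243,000 passes to the descendants.
The descendants' portion ($243,000) is divided at the children's generation into 3 shares of $81,000. Gemma takes $81,000. The 2 shares of the deceased (Cormac and Tariq) are combined into a pool of $162,000.
That pool ($162,000) is divided at the grandchildren's generation equally among Idris, Romilly, Paloma, Elio, Bruno, and Ulric: $27,000 each.

Idris receives $27,000.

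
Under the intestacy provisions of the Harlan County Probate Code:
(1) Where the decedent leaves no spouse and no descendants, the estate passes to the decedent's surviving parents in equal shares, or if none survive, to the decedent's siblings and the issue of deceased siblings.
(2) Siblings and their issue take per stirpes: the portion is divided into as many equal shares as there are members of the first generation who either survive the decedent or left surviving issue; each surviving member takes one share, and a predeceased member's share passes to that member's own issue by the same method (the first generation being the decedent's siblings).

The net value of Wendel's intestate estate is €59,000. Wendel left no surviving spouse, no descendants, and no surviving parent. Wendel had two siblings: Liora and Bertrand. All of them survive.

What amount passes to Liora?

Liora receives €29,500.

The entire €59,000 passes to the siblings and their issue.
That amount (€59,000) is divided into 2 shares of €29,500: Liora and Bertrand each take €29,500.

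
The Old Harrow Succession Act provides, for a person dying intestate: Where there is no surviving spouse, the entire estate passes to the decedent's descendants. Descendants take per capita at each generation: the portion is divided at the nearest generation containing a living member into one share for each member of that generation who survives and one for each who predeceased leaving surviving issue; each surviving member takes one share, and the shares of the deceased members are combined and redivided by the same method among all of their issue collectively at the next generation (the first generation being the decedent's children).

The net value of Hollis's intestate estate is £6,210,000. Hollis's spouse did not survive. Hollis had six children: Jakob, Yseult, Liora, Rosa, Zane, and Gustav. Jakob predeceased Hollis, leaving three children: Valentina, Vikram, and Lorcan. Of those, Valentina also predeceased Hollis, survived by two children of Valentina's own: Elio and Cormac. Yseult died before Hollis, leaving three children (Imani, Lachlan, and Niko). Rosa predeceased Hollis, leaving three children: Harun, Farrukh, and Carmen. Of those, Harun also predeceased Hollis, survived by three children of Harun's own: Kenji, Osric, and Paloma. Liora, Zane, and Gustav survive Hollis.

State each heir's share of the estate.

The entire £6,210,000 passes to the descendants.
That amount (£6,210,000) is divided at the children's generation into 6 shares of £1,035,000. Liora, Zane, and Gustav each take £1,035,000. The 3 shares of the deceased (Jakob, Yseult, and Rosa) are combined into a pool of £3,105,000.
That pool (£3,105,000) is divided at the grandchildren's generation into 9 shares of £345,000. Vikram, Lorcan, Imani, Lachlan, Niko, Farrukh, and Carmen each take £345,000. The 2 shares of the deceased (Valentina and Harun) are combined into a pool of £690,000.
That pool (£690,000) is divided at the great-grandchildren's generation equally among Elio, Cormac, Kenji, Osric, and Paloma: £138,000 each.

Elio: £138,000; Cormac: £138,000; Vikram: £345,000; Lorcan: £345,000; Imani: £345,000; Lachlan: £345,000; Niko: £345,000; Liora: £1,035,000; Kenji: £138,000; Osric: £138,000; Paloma: £138,000; Farrukh: £345,000; Carmen: £345,000; Zane: £1,035,000; Gustav: £1,035,000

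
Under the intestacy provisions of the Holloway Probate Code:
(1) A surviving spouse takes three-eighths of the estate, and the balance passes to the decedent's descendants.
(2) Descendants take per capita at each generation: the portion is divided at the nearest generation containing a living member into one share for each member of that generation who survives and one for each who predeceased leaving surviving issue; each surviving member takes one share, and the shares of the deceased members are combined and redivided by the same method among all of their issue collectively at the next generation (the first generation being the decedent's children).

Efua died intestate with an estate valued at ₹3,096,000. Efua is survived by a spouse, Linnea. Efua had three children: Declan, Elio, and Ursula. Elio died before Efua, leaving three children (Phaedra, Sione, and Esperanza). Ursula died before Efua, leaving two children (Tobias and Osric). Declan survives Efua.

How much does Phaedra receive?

Linnea takes three-eighths of ₹3,096,000 = ₹1,161,000. The remaining ₹1,935,000 passes to the descendants.
The descendants' portion (₹1,935,000) is divided at the children's generation into 3 shares of ₹645,000. Declan takes ₹645,000. The 2 shares of the deceased (Elio and Ursula) are combined into a pool of ₹1,290,000.
That pool (₹1,290,000) is divided at the grandchildren's generation equally among Phaedra, Sione, Esperanza, Tobias, and Osric: ₹258,000 each.

Phaedra receives ₹258,000.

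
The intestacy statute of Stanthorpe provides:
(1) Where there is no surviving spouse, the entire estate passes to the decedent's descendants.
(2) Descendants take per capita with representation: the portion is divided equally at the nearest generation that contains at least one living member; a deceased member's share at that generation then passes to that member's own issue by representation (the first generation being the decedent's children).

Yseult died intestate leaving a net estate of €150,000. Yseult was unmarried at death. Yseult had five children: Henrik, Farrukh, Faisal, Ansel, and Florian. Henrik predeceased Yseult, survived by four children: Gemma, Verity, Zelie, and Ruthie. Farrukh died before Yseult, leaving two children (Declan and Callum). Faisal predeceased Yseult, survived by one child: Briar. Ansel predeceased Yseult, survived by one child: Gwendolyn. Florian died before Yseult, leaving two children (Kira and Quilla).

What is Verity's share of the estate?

The entire €150,000 passes to the descendants.
No child survives, so the initial division is made at the grandchildren's generation.
That amount (€150,000) is divided into 10 shares of €15,000: Gemma, Verity, Zelie, Ruthie, Declan, Callum, Briar, Gwendolyn, Kira, and Quilla each take €15,000.

Verity receives €15,000.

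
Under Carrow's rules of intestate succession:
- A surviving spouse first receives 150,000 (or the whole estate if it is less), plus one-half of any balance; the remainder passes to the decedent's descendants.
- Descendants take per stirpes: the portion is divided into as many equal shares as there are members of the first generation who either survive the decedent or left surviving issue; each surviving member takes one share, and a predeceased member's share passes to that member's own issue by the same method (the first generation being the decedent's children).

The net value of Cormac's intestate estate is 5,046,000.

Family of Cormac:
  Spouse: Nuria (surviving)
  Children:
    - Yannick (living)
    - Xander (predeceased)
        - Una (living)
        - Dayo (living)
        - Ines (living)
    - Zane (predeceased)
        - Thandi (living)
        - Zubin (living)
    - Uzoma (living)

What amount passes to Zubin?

Zubin receives 306,000.

Nuria first takes 150,000, leaving a balance of 4,896,000. Nuria then takes one-half of the balance (2,448,000), for a total of 2,598,000. The remaining 2,448,000 passes to the descendants.
The descendants' portion (2,448,000) is divided into 4 shares of 612,000: Yannick and Uzoma each take 612,000; Xander's 612,000 share passes to Xander's issue; Zane's 612,000 share passes to Zane's issue.
Xander's share (612,000) is divided into 3 shares of 204,000: Una, Dayo, and Ines each take 204,000.
Zane's share (612,000) is divided into 2 shares of 306,000: Thandi and Zubin each take 306,000.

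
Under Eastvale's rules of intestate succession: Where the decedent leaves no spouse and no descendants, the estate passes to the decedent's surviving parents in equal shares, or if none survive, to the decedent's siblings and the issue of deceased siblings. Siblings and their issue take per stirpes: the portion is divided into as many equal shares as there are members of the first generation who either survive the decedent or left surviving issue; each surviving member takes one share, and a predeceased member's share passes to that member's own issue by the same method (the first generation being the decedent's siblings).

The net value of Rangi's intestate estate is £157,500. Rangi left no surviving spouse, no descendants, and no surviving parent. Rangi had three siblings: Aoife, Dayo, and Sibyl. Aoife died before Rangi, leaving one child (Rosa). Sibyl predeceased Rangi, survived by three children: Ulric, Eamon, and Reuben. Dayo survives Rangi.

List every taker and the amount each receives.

Rosa: £52,500; Dayo: £52,500; Ulric: £17,500; Eamon: £17,500; Reuben: £17,500

The entire £157,500 passes to the siblings and their issue.
That amount (£157,500) is divided into 3 shares of £52,500: Dayo takes £52,500; Aoife's £52,500 share passes to Aoife's issue; Sibyl's £52,500 share passes to Sibyl's issue.
Aoife's share (£52,500) passes entirely to Rosa.
Sibyl's share (£52,500) is divided into 3 shares of £17,500: Ulric, Eamon, and Reuben each take £17,500.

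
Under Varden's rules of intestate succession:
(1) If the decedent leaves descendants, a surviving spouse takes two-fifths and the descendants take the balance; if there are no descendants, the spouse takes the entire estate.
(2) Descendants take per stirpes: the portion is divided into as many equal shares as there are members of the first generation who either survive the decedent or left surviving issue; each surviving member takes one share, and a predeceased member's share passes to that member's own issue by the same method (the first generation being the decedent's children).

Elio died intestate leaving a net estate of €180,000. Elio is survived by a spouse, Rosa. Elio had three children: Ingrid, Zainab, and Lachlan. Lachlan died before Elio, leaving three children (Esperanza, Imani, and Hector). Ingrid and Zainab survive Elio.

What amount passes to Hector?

Hector receives €12,000.

Rosa takes two-fifths of €180,000 = €72,000. The remaining €108,000 passes to the descendants.
The descendants' portion (€108,000) is divided into 3 shares of €36,000: Ingrid and Zainab each take €36,000; Lachlan's €36,000 share passes to Lachlan's issue.
Lachlan's share (€36,000) is divided into 3 shares of €12,000: Esperanza, Imani, and Hector each take €12,000.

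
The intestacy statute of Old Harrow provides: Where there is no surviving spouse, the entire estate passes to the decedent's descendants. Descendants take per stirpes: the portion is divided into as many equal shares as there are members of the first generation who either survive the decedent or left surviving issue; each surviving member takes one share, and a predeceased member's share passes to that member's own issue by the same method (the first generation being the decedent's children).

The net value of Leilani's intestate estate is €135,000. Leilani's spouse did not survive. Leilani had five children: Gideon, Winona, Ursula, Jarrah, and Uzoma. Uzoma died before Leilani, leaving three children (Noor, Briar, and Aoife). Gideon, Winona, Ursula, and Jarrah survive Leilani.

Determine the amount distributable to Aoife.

The entire €135,000 passes to the descendants.
That amount (€135,000) is divided into 5 shares of €27,000: Gideon, Winona, Ursula, and Jarrah each take €27,000; Uzoma's €27,000 share passes to Uzoma's issue.
Uzoma's share (€27,000) is divided into 3 shares of €9,000: Noor, Briar, and Aoife each take €9,000.

Aoife receives €9,000.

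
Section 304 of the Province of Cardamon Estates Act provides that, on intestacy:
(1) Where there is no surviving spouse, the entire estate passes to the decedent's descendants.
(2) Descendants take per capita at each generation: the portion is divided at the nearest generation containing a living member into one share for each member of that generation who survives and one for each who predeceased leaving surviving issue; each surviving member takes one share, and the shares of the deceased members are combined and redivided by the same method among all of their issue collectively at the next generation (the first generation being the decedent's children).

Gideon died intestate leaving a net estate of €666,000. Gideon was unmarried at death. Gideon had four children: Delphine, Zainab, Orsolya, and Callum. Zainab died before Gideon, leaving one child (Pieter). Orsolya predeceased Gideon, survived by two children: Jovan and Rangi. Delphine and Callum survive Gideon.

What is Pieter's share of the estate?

The entire €666,000 passes to the descendants.
That amount (€666,000) is divided at the children's generation into 4 shares of €166,500. Delphine and Callum each take €166,500. The 2 shares of the deceased (Zainab and Orsolya) are combined into a pool of €333,000.
That pool (€333,000) is divided at the grandchildren's generation equally among Pieter, Jovan, and Rangi: €111,000 each.

Pieter receives €111,000.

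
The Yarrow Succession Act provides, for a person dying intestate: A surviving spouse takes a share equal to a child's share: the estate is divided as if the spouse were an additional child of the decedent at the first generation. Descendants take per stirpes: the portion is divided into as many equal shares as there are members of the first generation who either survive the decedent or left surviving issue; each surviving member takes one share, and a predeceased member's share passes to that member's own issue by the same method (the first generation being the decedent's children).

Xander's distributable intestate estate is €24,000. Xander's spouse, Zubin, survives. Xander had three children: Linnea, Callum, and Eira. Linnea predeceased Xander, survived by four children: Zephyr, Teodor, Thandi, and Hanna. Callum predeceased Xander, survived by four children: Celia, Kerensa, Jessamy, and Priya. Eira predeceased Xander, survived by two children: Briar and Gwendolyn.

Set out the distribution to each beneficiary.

Zubin: €6,000; Zephyr: €1,500; Teodor: €1,500; Thandi: €1,500; Hanna: €1,500; Celia: €1,500; Kerensa: €1,500; Jessamy: €1,500; Priya: €1,500; Briar: €3,000; Gwendolyn: €3,000

The spouse counts as an additional share at the children's level, so there are 4 primary shares of €6,000. Zubin takes one such share (€6,000).
The children's combined portion (€18,000) is divided into 3 shares of €6,000: Linnea's €6,000 share passes to Linnea's issue; Callum's €6,000 share passes to Callum's issue; Eira's €6,000 share passes to Eira's issue.
Linnea's share (€6,000) is divided into 4 shares of €1,500: Zephyr, Teodor, Thandi, and Hanna each take €1,500.
Callum's share (€6,000) is divided into 4 shares of €1,500: Celia, Kerensa, Jessamy, and Priya each take €1,500.
Eira's share (€6,000) is divided into 2 shares of €3,000: Briar and Gwendolyn each take €3,000.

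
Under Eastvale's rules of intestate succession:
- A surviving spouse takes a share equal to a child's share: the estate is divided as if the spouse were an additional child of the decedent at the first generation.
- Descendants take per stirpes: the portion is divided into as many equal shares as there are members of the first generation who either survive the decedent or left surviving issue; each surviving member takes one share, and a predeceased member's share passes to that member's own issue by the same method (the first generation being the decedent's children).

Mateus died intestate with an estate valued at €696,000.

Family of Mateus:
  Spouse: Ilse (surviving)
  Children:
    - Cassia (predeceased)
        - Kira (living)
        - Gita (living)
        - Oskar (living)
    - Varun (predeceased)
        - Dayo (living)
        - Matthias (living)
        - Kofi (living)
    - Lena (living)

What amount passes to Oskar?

The spouse counts as an additional share at the children's level, so there are 4 primary shares of €174,000. Ilse takes one such share (€174,000).
The children's combined portion (€522,000) is divided into 3 shares of €174,000: Lena takes €174,000; Cassia's €174,000 share passes to Cassia's issue; Varun's €174,000 share passes to Varun's issue.
Cassia's share (€174,000) is divided into 3 shares of €58,000: Kira, Gita, and Oskar each take €58,000.
Varun's share (€174,000) is divided into 3 shares of €58,000: Dayo, Matthias, and Kofi each take €58,000.

Oskar receives €58,000.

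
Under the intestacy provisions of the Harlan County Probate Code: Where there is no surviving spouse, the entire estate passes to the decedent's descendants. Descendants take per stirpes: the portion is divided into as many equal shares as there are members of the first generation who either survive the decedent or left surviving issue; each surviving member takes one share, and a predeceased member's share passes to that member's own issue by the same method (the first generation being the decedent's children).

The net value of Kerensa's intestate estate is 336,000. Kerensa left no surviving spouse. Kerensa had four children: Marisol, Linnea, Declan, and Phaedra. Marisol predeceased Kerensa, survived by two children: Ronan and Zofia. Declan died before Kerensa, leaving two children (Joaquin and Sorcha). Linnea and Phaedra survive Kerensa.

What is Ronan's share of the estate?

The entire 336,000 passes to the descendants.
That amount (336,000) is divided into 4 shares of 84,000: Linnea and Phaedra each take 84,000; Marisol's 84,000 share passes to Marisol's issue; Declan's 84,000 share passes to Declan's issue.
Marisol's share (84,000) is divided into 2 shares of 42,000: Ronan and Zofia each take 42,000.
Declan's share (84,000) is divided into 2 shares of 42,000: Joaquin and Sorcha each take 42,000.

Ronan receives 42,000.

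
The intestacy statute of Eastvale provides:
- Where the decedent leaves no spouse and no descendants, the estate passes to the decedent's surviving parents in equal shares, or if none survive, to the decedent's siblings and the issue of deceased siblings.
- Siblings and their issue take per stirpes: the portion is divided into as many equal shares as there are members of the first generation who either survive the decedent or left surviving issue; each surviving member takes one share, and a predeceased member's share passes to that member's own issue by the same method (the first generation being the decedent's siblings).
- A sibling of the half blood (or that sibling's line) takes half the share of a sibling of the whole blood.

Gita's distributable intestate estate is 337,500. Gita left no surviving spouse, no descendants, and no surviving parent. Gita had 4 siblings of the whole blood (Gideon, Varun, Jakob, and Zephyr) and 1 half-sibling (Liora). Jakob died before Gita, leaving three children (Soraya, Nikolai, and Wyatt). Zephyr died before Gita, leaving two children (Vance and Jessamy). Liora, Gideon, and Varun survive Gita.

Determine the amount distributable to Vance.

Vance receives 37,500.

The entire 337,500 passes to the siblings and their issue.
Counting each half-blood sibling's line as half a unit, there are 9/2 units in 337,500, so one unit is 75,000. Whole-blood lines (Gideon, Varun, Jakob, and Zephyr) take 75,000 each; half-blood lines (Liora) take 37,500 each.
Jakob's share (75,000) is divided into 3 shares of 25,000: Soraya, Nikolai, and Wyatt each take 25,000.
Zephyr's share (75,000) is divided into 2 shares of 37,500: Vance and Jessamy each take 37,500.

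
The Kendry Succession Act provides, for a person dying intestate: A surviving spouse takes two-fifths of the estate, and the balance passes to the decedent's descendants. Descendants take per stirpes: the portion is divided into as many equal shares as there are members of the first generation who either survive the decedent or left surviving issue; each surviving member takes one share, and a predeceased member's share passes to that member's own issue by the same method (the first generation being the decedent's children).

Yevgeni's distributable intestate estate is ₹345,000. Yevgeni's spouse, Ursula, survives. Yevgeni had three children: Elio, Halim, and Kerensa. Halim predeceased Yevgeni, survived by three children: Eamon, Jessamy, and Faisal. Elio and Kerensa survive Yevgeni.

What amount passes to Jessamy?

Ursula takes two-fifths of ₹345,000 = ₹138,000. The remaining ₹207,000 passes to the descendants.
The descendants' portion (₹207,000) is divided into 3 shares of ₹69,000: Elio and Kerensa each take ₹69,000; Halim's ₹69,000 share passes to Halim's issue.
Halim's share (₹69,000) is divided into 3 shares of ₹23,000: Eamon, Jessamy, and Faisal each take ₹23,000.

Jessamy receives ₹23,000.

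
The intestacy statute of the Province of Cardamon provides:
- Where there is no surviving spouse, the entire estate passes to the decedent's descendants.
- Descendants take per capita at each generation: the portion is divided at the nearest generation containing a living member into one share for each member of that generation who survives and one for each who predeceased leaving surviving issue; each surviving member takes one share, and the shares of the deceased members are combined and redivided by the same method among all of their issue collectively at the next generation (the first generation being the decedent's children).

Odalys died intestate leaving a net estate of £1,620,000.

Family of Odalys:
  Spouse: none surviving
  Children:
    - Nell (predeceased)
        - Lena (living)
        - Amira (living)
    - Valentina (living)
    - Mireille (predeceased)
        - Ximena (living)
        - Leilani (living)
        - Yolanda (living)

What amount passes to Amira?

The entire £1,620,000 passes to the descendants.
That amount (£1,620,000) is divided at the children's generation into 3 shares of £540,000. Valentina takes £540,000. The 2 shares of the deceased (Nell and Mireille) are combined into a pool of £1,080,000.
That pool (£1,080,000) is divided at the grandchildren's generation equally among Lena, Amira, Ximena, Leilani, and Yolanda: £216,000 each.

Amira receives £216,000.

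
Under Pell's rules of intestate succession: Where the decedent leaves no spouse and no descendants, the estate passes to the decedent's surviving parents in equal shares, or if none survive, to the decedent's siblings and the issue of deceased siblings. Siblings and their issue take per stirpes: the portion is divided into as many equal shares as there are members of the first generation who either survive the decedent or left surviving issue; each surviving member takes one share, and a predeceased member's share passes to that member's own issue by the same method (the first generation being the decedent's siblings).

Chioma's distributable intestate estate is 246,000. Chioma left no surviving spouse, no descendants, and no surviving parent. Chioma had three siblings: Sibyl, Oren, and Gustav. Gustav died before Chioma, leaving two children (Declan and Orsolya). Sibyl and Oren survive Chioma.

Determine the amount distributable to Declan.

Declan receives 41,000.

The entire 246,000 passes to the siblings and their issue.
That amount (246,000) is divided into 3 shares of 82,000: Sibyl and Oren each take 82,000; Gustav's 82,000 share passes to Gustav's issue.
Gustav's share (82,000) is divided into 2 shares of 41,000: Declan and Orsolya each take 41,000.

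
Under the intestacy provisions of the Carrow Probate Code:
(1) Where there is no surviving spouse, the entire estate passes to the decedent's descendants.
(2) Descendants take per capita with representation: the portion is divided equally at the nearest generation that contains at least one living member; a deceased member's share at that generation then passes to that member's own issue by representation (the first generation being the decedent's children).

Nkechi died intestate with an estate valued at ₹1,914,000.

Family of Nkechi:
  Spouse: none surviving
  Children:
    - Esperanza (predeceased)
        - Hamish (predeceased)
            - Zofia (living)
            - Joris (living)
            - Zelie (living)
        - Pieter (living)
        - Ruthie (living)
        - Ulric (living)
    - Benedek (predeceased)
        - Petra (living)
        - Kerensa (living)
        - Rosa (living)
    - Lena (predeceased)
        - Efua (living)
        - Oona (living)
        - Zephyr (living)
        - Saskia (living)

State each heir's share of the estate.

The entire ₹1,914,000 passes to the descendants.
No child survives, so the initial division is made at the grandchildren's generation.
That amount (₹1,914,000) is divided into 11 shares of ₹174,000: Pieter, Ruthie, Ulric, Petra, Kerensa, Rosa, Efua, Oona, Zephyr, and Saskia each take ₹174,000; Hamish's ₹174,000 share passes to Hamish's issue.
Hamish's share (₹174,000) is divided into 3 shares of ₹58,000: Zofia, Joris, and Zelie each take ₹58,000.

Zofia: ₹58,000; Joris: ₹58,000; Zelie: ₹58,000; Pieter: ₹174,000; Ruthie: ₹174,000; Ulric: ₹174,000; Petra: ₹174,000; Kerensa: ₹174,000; Rosa: ₹174,000; Efua: ₹174,000; Oona: ₹174,000; Zephyr: ₹174,000; Saskia: ₹174,000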